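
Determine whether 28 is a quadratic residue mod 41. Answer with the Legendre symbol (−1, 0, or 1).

Euler's criterion: (28/41) ≡ 28^20 (mod 41).
28^2 ≡ 5 (mod 41)
28^4 ≡ 25 (mod 41)
28^8 ≡ 10 (mod 41)
28^16 ≡ 18 (mod 41)
28^20 = 28^(16+4) ≡ 40 (mod 41).
Result is 40 ≡ −1, so (28/41) = −1.

-1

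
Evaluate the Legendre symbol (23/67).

1

Euler's criterion: (23/67) ≡ 23^33 (mod 67).
23^2 ≡ 60 (mod 67)
23^4 ≡ 49 (mod 67)
23^8 ≡ 56 (mod 67)
23^16 ≡ 54 (mod 67)
23^32 ≡ 35 (mod 67)
23^33 = 23^(32+1) ≡ 1 (mod 67).
Result is 1, so (23/67) = 1.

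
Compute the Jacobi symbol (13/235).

Reciprocity: 13 ≡ 1 and 235 ≡ 3 (mod 4), so (13/235) = +(235/13).
Reduce top mod 13: now compute (1/13).
Reached (1/13) = 1. Collecting the sign flips along the way, the symbol is +1.

1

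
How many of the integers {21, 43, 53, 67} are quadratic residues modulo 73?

1

(21/73) = -1 → non-residue.
(43/73) = -1 → non-residue.
(53/73) = -1 → non-residue.
(67/73) = +1 → QR.
Total quadratic residues among the 4: 1.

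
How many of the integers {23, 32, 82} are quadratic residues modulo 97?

1

(23/97) = -1 → non-residue.
(32/97) = +1 → QR.
(82/97) = -1 → non-residue.
Total quadratic residues among the 3: 1.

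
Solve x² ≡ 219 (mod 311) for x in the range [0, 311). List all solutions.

Since 311 ≡ 3 (mod 4), a square root of 219 is 219^((311+1)/4) = 219^78 mod 311.
Repeated squaring: 219^2≡67, 219^4≡135, 219^8≡187, 219^16≡137, 219^32≡109, 219^64≡63 (mod 311).
219^78 = 219^(64+8+4+2) ≡ 282 (mod 311).
Check: 282² = 79524 ≡ 219 (mod 311). The two roots are 29 and 282.

29, 282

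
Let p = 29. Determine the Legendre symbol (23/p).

Reciprocity: 23 ≡ 3 and 29 ≡ 1 (mod 4), so (23/29) = +(29/23).
Reduce top mod 23: now compute (6/23).
Pull out 2: since 23 ≡ 7 (mod 8), (2/23) = +1.
Reciprocity: 3 ≡ 3 and 23 ≡ 3 (mod 4), so (3/23) = −(23/3).
Reduce top mod 3: now compute (2/3).
Pull out 2: since 3 ≡ 3 (mod 8), (2/3) = -1.
Reached (1/3) = 1. Collecting the sign flips along the way, the symbol is +1.

1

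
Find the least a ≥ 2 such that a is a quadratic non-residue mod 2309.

2

(2/2309) = −1, so 2 is the smallest positive non-residue mod 2309.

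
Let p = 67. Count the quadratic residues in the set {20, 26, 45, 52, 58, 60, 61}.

2

(20/67) = -1 → non-residue.
(26/67) = +1 → QR.
(45/67) = -1 → non-residue.
(52/67) = -1 → non-residue.
(58/67) = -1 → non-residue.
(60/67) = +1 → QR.
(61/67) = -1 → non-residue.
Total quadratic residues among the 7: 2.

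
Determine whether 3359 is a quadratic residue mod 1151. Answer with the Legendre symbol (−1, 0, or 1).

Euler's criterion: (3359/1151) ≡ 1057^575 (mod 1151).
1057^2 ≡ 779 (mod 1151)
1057^4 ≡ 264 (mod 1151)
1057^8 ≡ 636 (mod 1151)
1057^16 ≡ 495 (mod 1151)
1057^32 ≡ 1013 (mod 1151)
1057^64 ≡ 628 (mod 1151)
1057^128 ≡ 742 (mod 1151)
1057^256 ≡ 386 (mod 1151)
1057^512 ≡ 517 (mod 1151)
1057^575 = 1057^(512+32+16+8+4+2+1) ≡ 1150 (mod 1151).
Result is 1150 ≡ −1, so (3359/1151) = −1.

-1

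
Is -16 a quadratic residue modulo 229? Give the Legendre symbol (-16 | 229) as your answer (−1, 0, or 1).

1

Euler's criterion: (-16/229) ≡ 213^114 (mod 229).
213^2 ≡ 27 (mod 229)
213^4 ≡ 42 (mod 229)
213^8 ≡ 161 (mod 229)
213^16 ≡ 44 (mod 229)
213^32 ≡ 104 (mod 229)
213^64 ≡ 53 (mod 229)
213^114 = 213^(64+32+16+2) ≡ 1 (mod 229).
Result is 1, so (-16/229) = 1.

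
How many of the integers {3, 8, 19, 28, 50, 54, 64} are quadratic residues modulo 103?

(3/103) = -1 → non-residue.
(8/103) = +1 → QR.
(19/103) = +1 → QR.
(28/103) = +1 → QR.
(50/103) = +1 → QR.
(54/103) = -1 → non-residue.
(64/103) = +1 → QR.
Total quadratic residues among the 7: 5.

5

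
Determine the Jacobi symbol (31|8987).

-1

Reciprocity: 31 ≡ 3 and 8987 ≡ 3 (mod 4), so (31/8987) = −(8987/31).
Reduce top mod 31: now compute (28/31).
Pull out 2^2: since 31 ≡ 7 (mod 8), (2/31) = +1, so (2/31)^2 = +1.
Reciprocity: 7 ≡ 3 and 31 ≡ 3 (mod 4), so (7/31) = −(31/7).
Reduce top mod 7: now compute (3/7).
Reciprocity: 3 ≡ 3 and 7 ≡ 3 (mod 4), so (3/7) = −(7/3).
Reduce top mod 3: now compute (1/3).
Reached (1/3) = 1. Collecting the sign flips along the way, the symbol is -1.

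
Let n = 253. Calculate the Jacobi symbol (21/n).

Reciprocity: 21 ≡ 1 and 253 ≡ 1 (mod 4), so (21/253) = +(253/21).
Reduce top mod 21: now compute (1/21).
Reached (1/21) = 1. Collecting the sign flips along the way, the symbol is +1.

1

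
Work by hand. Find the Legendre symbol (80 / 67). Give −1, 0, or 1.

First reduce: 80 ≡ 13 (mod 67).
Reciprocity: 13 ≡ 1 and 67 ≡ 3 (mod 4), so (13/67) = +(67/13).
Reduce top mod 13: now compute (2/13).
Pull out 2: since 13 ≡ 5 (mod 8), (2/13) = -1.
Reached (1/13) = 1. Collecting the sign flips along the way, the symbol is -1.

-1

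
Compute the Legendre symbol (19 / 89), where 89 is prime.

-1

Euler's criterion: (19/89) ≡ 19^44 (mod 89).
19^2 ≡ 5 (mod 89)
19^4 ≡ 25 (mod 89)
19^8 ≡ 2 (mod 89)
19^16 ≡ 4 (mod 89)
19^32 ≡ 16 (mod 89)
19^44 = 19^(32+8+4) ≡ 88 (mod 89).
Result is 88 ≡ −1, so (19/89) = −1.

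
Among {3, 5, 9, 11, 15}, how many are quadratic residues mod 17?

(3/17) = -1 → non-residue.
(5/17) = -1 → non-residue.
(9/17) = +1 → QR.
(11/17) = -1 → non-residue.
(15/17) = +1 → QR.
Total quadratic residues among the 5: 2.

2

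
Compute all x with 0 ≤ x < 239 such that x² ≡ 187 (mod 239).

Since 239 ≡ 3 (mod 4), a square root of 187 is 187^((239+1)/4) = 187^60 mod 239.
Repeated squaring: 187^2≡75, 187^4≡128, 187^8≡132, 187^16≡216, 187^32≡51 (mod 239).
187^60 = 187^(32+16+8+4) ≡ 67 (mod 239).
Check: 67² = 4489 ≡ 187 (mod 239). The two roots are 67 and 172.

67, 172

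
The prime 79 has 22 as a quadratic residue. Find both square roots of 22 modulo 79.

Since 79 ≡ 3 (mod 4), a square root of 22 is 22^((79+1)/4) = 22^20 mod 79.
Repeated squaring: 22^2≡10, 22^4≡21, 22^8≡46, 22^16≡62 (mod 79).
22^20 = 22^(16+4) ≡ 38 (mod 79).
Check: 38² = 1444 ≡ 22 (mod 79). The two roots are 38 and 41.

38, 41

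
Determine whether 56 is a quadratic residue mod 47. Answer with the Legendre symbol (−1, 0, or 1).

1

First reduce: 56 ≡ 9 (mod 47).
Reciprocity: 9 ≡ 1 and 47 ≡ 3 (mod 4), so (9/47) = +(47/9).
Reduce top mod 9: now compute (2/9).
Pull out 2: since 9 ≡ 1 (mod 8), (2/9) = +1.
Reached (1/9) = 1. Collecting the sign flips along the way, the symbol is +1.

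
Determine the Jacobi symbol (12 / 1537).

1

Pull out 2^2: since 1537 ≡ 1 (mod 8), (2/1537) = +1, so (2/1537)^2 = +1.
Reciprocity: 3 ≡ 3 and 1537 ≡ 1 (mod 4), so (3/1537) = +(1537/3).
Reduce top mod 3: now compute (1/3).
Reached (1/3) = 1. Collecting the sign flips along the way, the symbol is +1.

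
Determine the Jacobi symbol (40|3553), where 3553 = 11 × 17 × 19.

Pull out 2^3: since 3553 ≡ 1 (mod 8), (2/3553) = +1, so (2/3553)^3 = +1.
Reciprocity: 5 ≡ 1 and 3553 ≡ 1 (mod 4), so (5/3553) = +(3553/5).
Reduce top mod 5: now compute (3/5).
Reciprocity: 3 ≡ 3 and 5 ≡ 1 (mod 4), so (3/5) = +(5/3).
Reduce top mod 3: now compute (2/3).
Pull out 2: since 3 ≡ 3 (mod 8), (2/3) = -1.
Reached (1/3) = 1. Collecting the sign flips along the way, the symbol is -1.

-1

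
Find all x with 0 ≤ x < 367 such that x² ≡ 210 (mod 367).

Since 367 ≡ 3 (mod 4), a square root of 210 is 210^((367+1)/4) = 210^92 mod 367.
Repeated squaring: 210^2≡60, 210^4≡297, 210^8≡129, 210^16≡126, 210^32≡95, 210^64≡217 (mod 367).
210^92 = 210^(64+16+8+4) ≡ 256 (mod 367).
Check: 256² = 65536 ≡ 210 (mod 367). The two roots are 111 and 256.

111, 256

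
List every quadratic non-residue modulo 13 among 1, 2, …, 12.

2, 5, 6, 7, 8, 11

Square k = 1,…,6 (k and 13−k give the same square):
1²=1, 2²=4, 3²=9, 4²≡3, 5²≡12, 6²≡10 (mod 13).
The residues are {1, 3, 4, 9, 10, 12}; the non-residues are the remaining 6 nonzero classes.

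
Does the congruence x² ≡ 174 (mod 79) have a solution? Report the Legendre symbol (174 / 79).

1

First reduce: 174 ≡ 16 (mod 79).
Pull out 2^4: since 79 ≡ 7 (mod 8), (2/79) = +1, so (2/79)^4 = +1.
Reached (1/79) = 1. Collecting the sign flips along the way, the symbol is +1.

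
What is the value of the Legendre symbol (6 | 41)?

Euler's criterion: (6/41) ≡ 6^20 (mod 41).
6^2 ≡ 36 (mod 41)
6^4 ≡ 25 (mod 41)
6^8 ≡ 10 (mod 41)
6^16 ≡ 18 (mod 41)
6^20 = 6^(16+4) ≡ 40 (mod 41).
Result is 40 ≡ −1, so (6/41) = −1.

-1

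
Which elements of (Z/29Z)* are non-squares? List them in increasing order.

2, 3, 8, 10, 11, 12, 14, 15, 17, 18, 19, 21, 26, 27

Square k = 1,…,14 (k and 29−k give the same square):
1²=1, 2²=4, 3²=9, 4²=16, 5²=25, 6²≡7, 7²≡20, 8²≡6, 9²≡23, 10²≡13, 11²≡5, 12²≡28, 13²≡24, 14²≡22 (mod 29).
The residues are {1, 4, 5, 6, 7, 9, 13, 16, 20, 22, 23, 24, 25, 28}; the non-residues are the remaining 14 nonzero classes.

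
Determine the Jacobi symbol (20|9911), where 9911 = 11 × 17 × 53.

1

Pull out 2^2: since 9911 ≡ 7 (mod 8), (2/9911) = +1, so (2/9911)^2 = +1.
Reciprocity: 5 ≡ 1 and 9911 ≡ 3 (mod 4), so (5/9911) = +(9911/5).
Reduce top mod 5: now compute (1/5).
Reached (1/5) = 1. Collecting the sign flips along the way, the symbol is +1.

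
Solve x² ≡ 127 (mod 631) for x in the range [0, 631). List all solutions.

291, 340

Since 631 ≡ 3 (mod 4), a square root of 127 is 127^((631+1)/4) = 127^158 mod 631.
Repeated squaring: 127^2≡354, 127^4≡378, 127^8≡278, 127^16≡302, 127^32≡340, 127^64≡127, 127^128≡354 (mod 631).
127^158 = 127^(128+16+8+4+2) ≡ 340 (mod 631).
Check: 340² = 115600 ≡ 127 (mod 631). The two roots are 291 and 340.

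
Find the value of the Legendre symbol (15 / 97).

-1

Reciprocity: 15 ≡ 3 and 97 ≡ 1 (mod 4), so (15/97) = +(97/15).
Reduce top mod 15: now compute (7/15).
Reciprocity: 7 ≡ 3 and 15 ≡ 3 (mod 4), so (7/15) = −(15/7).
Reduce top mod 7: now compute (1/7).
Reached (1/7) = 1. Collecting the sign flips along the way, the symbol is -1.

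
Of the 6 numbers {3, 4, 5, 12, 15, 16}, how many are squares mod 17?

3

(3/17) = -1 → non-residue.
(4/17) = +1 → QR.
(5/17) = -1 → non-residue.
(12/17) = -1 → non-residue.
(15/17) = +1 → QR.
(16/17) = +1 → QR.
Total quadratic residues among the 6: 3.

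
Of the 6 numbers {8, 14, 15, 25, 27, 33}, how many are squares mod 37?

3

(8/37) = -1 → non-residue.
(14/37) = -1 → non-residue.
(15/37) = -1 → non-residue.
(25/37) = +1 → QR.
(27/37) = +1 → QR.
(33/37) = +1 → QR.
Total quadratic residues among the 6: 3.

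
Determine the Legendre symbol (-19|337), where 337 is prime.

-1

Euler's criterion: (-19/337) ≡ 318^168 (mod 337).
318^2 ≡ 24 (mod 337)
318^4 ≡ 239 (mod 337)
318^8 ≡ 168 (mod 337)
318^16 ≡ 253 (mod 337)
318^32 ≡ 316 (mod 337)
318^64 ≡ 104 (mod 337)
318^128 ≡ 32 (mod 337)
318^168 = 318^(128+32+8) ≡ 336 (mod 337).
Result is 336 ≡ −1, so (-19/337) = −1.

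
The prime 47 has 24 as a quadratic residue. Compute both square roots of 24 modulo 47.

20, 27

Since 47 ≡ 3 (mod 4), a square root of 24 is 24^((47+1)/4) = 24^12 mod 47.
Repeated squaring: 24^2≡12, 24^4≡3, 24^8≡9 (mod 47).
24^12 = 24^(8+4) ≡ 27 (mod 47).
Check: 27² = 729 ≡ 24 (mod 47). The two roots are 20 and 27.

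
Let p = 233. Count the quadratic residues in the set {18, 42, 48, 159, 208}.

3

(18/233) = +1 → QR.
(42/233) = -1 → non-residue.
(48/233) = -1 → non-residue.
(159/233) = +1 → QR.
(208/233) = +1 → QR.
Total quadratic residues among the 5: 3.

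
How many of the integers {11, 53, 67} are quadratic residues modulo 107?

(11/107) = +1 → QR.
(53/107) = +1 → QR.
(67/107) = -1 → non-residue.
Total quadratic residues among the 3: 2.

2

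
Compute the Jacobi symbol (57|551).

Reciprocity: 57 ≡ 1 and 551 ≡ 3 (mod 4), so (57/551) = +(551/57).
Reduce top mod 57: now compute (38/57).
Pull out 2: since 57 ≡ 1 (mod 8), (2/57) = +1.
Reciprocity: 19 ≡ 3 and 57 ≡ 1 (mod 4), so (19/57) = +(57/19).
Reduce top mod 19: now compute (0/19).
Top reduces to 0: gcd > 1, so the symbol is 0.

0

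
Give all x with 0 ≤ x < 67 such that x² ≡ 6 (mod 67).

26, 41

Since 67 ≡ 3 (mod 4), a square root of 6 is 6^((67+1)/4) = 6^17 mod 67.
Repeated squaring: 6^2≡36, 6^4≡23, 6^8≡60, 6^16≡49 (mod 67).
6^17 = 6^(16+1) ≡ 26 (mod 67).
Check: 26² = 676 ≡ 6 (mod 67). The two roots are 26 and 41.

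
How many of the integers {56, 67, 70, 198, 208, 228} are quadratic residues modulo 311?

4

(56/311) = +1 → QR.
(67/311) = +1 → QR.
(70/311) = +1 → QR.
(198/311) = -1 → non-residue.
(208/311) = +1 → QR.
(228/311) = -1 → non-residue.
Total quadratic residues among the 6: 4.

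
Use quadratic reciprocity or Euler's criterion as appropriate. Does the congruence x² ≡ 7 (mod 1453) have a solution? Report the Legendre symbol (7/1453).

1

Reciprocity: 7 ≡ 3 and 1453 ≡ 1 (mod 4), so (7/1453) = +(1453/7).
Reduce top mod 7: now compute (4/7).
Pull out 2^2: since 7 ≡ 7 (mod 8), (2/7) = +1, so (2/7)^2 = +1.
Reached (1/7) = 1. Collecting the sign flips along the way, the symbol is +1.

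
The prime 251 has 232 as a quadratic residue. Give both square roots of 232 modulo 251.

Since 251 ≡ 3 (mod 4), a square root of 232 is 232^((251+1)/4) = 232^63 mod 251.
Repeated squaring: 232^2≡110, 232^4≡52, 232^8≡194, 232^16≡237, 232^32≡196 (mod 251).
232^63 = 232^(32+16+8+4+2+1) ≡ 105 (mod 251).
Check: 105² = 11025 ≡ 232 (mod 251). The two roots are 105 and 146.

105, 146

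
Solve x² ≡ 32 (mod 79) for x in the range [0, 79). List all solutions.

36, 43

Since 79 ≡ 3 (mod 4), a square root of 32 is 32^((79+1)/4) = 32^20 mod 79.
Repeated squaring: 32^2≡76, 32^4≡9, 32^8≡2, 32^16≡4 (mod 79).
32^20 = 32^(16+4) ≡ 36 (mod 79).
Check: 36² = 1296 ≡ 32 (mod 79). The two roots are 36 and 43.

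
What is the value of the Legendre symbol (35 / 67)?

Euler's criterion: (35/67) ≡ 35^33 (mod 67).
35^2 ≡ 19 (mod 67)
35^4 ≡ 26 (mod 67)
35^8 ≡ 6 (mod 67)
35^16 ≡ 36 (mod 67)
35^32 ≡ 23 (mod 67)
35^33 = 35^(32+1) ≡ 1 (mod 67).
Result is 1, so (35/67) = 1.

1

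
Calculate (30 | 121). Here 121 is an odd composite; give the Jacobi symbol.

1

Pull out 2: since 121 ≡ 1 (mod 8), (2/121) = +1.
Reciprocity: 15 ≡ 3 and 121 ≡ 1 (mod 4), so (15/121) = +(121/15).
Reduce top mod 15: now compute (1/15).
Reached (1/15) = 1. Collecting the sign flips along the way, the symbol is +1.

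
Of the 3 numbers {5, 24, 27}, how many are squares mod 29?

(5/29) = +1 → QR.
(24/29) = +1 → QR.
(27/29) = -1 → non-residue.
Total quadratic residues among the 3: 2.

2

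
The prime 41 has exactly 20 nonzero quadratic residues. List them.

1,2,4,5,8,9,10,16,18,20,21,23,25,31,32,33,36,37,39,40

Square k = 1,…,20 (k and 41−k give the same square):
1²=1, 2²=4, 3²=9, 4²=16, 5²=25, 6²=36, 7²≡8, 8²≡23, 9²≡40, 10²≡18, 11²≡39, 12²≡21, 13²≡5, 14²≡32, 15²≡20, 16²≡10, 17²≡2, 18²≡37, 19²≡33, 20²≡31 (mod 41).
So the quadratic residues mod 41 are {1, 2, 4, 5, 8, 9, 10, 16, 18, 20, 21, 23, 25, 31, 32, 33, 36, 37, 39, 40}.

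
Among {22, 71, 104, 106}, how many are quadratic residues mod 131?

0

(22/131) = -1 → non-residue.
(71/131) = -1 → non-residue.
(104/131) = -1 → non-residue.
(106/131) = -1 → non-residue.
Total quadratic residues among the 4: 0.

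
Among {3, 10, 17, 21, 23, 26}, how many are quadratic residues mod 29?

1

(3/29) = -1 → non-residue.
(10/29) = -1 → non-residue.
(17/29) = -1 → non-residue.
(21/29) = -1 → non-residue.
(23/29) = +1 → QR.
(26/29) = -1 → non-residue.
Total quadratic residues among the 6: 1.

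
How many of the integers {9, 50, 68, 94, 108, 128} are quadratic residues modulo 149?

(9/149) = +1 → QR.
(50/149) = -1 → non-residue.
(68/149) = +1 → QR.
(94/149) = -1 → non-residue.
(108/149) = -1 → non-residue.
(128/149) = -1 → non-residue.
Total quadratic residues among the 6: 2.

2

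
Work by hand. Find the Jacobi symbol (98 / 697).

1

Pull out 2: since 697 ≡ 1 (mod 8), (2/697) = +1.
Reciprocity: 49 ≡ 1 and 697 ≡ 1 (mod 4), so (49/697) = +(697/49).
Reduce top mod 49: now compute (11/49).
Reciprocity: 11 ≡ 3 and 49 ≡ 1 (mod 4), so (11/49) = +(49/11).
Reduce top mod 11: now compute (5/11).
Reciprocity: 5 ≡ 1 and 11 ≡ 3 (mod 4), so (5/11) = +(11/5).
Reduce top mod 5: now compute (1/5).
Reached (1/5) = 1. Collecting the sign flips along the way, the symbol is +1.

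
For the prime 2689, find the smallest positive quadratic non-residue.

13

(2/2689) = +1, so 2 is a residue.
(3/2689) = +1, so 3 is a residue.
(4/2689) = +1, so 4 is a residue.
(5/2689) = +1, so 5 is a residue.
(6/2689) = +1, so 6 is a residue.
(7/2689) = +1, so 7 is a residue.
(8/2689) = +1, so 8 is a residue.
(9/2689) = +1, so 9 is a residue.
(10/2689) = +1, so 10 is a residue.
(11/2689) = +1, so 11 is a residue.
(12/2689) = +1, so 12 is a residue.
(13/2689) = −1, so 13 is the smallest positive non-residue mod 2689.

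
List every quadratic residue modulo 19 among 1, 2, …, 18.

1,4,5,6,7,9,11,16,17

Square k = 1,…,9 (k and 19−k give the same square):
1²=1, 2²=4, 3²=9, 4²=16, 5²≡6, 6²≡17, 7²≡11, 8²≡7, 9²≡5 (mod 19).
So the quadratic residues mod 19 are {1, 4, 5, 6, 7, 9, 11, 16, 17}.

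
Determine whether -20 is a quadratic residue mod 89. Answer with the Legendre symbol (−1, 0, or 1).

First reduce: -20 ≡ 69 (mod 89).
Reciprocity: 69 ≡ 1 and 89 ≡ 1 (mod 4), so (69/89) = +(89/69).
Reduce top mod 69: now compute (20/69).
Pull out 2^2: since 69 ≡ 5 (mod 8), (2/69) = -1, so (2/69)^2 = +1.
Reciprocity: 5 ≡ 1 and 69 ≡ 1 (mod 4), so (5/69) = +(69/5).
Reduce top mod 5: now compute (4/5).
Pull out 2^2: since 5 ≡ 5 (mod 8), (2/5) = -1, so (2/5)^2 = +1.
Reached (1/5) = 1. Collecting the sign flips along the way, the symbol is +1.

1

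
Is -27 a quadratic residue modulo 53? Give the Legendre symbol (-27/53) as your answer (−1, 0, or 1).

First reduce: -27 ≡ 26 (mod 53).
Pull out 2: since 53 ≡ 5 (mod 8), (2/53) = -1.
Reciprocity: 13 ≡ 1 and 53 ≡ 1 (mod 4), so (13/53) = +(53/13).
Reduce top mod 13: now compute (1/13).
Reached (1/13) = 1. Collecting the sign flips along the way, the symbol is -1.

-1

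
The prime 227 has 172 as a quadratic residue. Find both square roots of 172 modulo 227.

95, 132

Since 227 ≡ 3 (mod 4), a square root of 172 is 172^((227+1)/4) = 172^57 mod 227.
Repeated squaring: 172^2≡74, 172^4≡28, 172^8≡103, 172^16≡167, 172^32≡195 (mod 227).
172^57 = 172^(32+16+8+1) ≡ 132 (mod 227).
Check: 132² = 17424 ≡ 172 (mod 227). The two roots are 95 and 132.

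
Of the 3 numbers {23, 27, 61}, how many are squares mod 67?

(23/67) = +1 → QR.
(27/67) = -1 → non-residue.
(61/67) = -1 → non-residue.
Total quadratic residues among the 3: 1.

1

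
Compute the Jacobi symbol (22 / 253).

Pull out 2: since 253 ≡ 5 (mod 8), (2/253) = -1.
Reciprocity: 11 ≡ 3 and 253 ≡ 1 (mod 4), so (11/253) = +(253/11).
Reduce top mod 11: now compute (0/11).
Top reduces to 0: gcd > 1, so the symbol is 0.

0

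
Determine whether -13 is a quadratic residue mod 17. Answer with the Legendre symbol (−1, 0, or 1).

First reduce: -13 ≡ 4 (mod 17).
Pull out 2^2: since 17 ≡ 1 (mod 8), (2/17) = +1, so (2/17)^2 = +1.
Reached (1/17) = 1. Collecting the sign flips along the way, the symbol is +1.

1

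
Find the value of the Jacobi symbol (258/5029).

Pull out 2: since 5029 ≡ 5 (mod 8), (2/5029) = -1.
Reciprocity: 129 ≡ 1 and 5029 ≡ 1 (mod 4), so (129/5029) = +(5029/129).
Reduce top mod 129: now compute (127/129).
Reciprocity: 127 ≡ 3 and 129 ≡ 1 (mod 4), so (127/129) = +(129/127).
Reduce top mod 127: now compute (2/127).
Pull out 2: since 127 ≡ 7 (mod 8), (2/127) = +1.
Reached (1/127) = 1. Collecting the sign flips along the way, the symbol is -1.

-1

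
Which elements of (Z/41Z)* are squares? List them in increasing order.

1,2,4,5,8,9,10,16,18,20,21,23,25,31,32,33,36,37,39,40

Square k = 1,…,20 (k and 41−k give the same square):
1²=1, 2²=4, 3²=9, 4²=16, 5²=25, 6²=36, 7²≡8, 8²≡23, 9²≡40, 10²≡18, 11²≡39, 12²≡21, 13²≡5, 14²≡32, 15²≡20, 16²≡10, 17²≡2, 18²≡37, 19²≡33, 20²≡31 (mod 41).
So the quadratic residues mod 41 are {1, 2, 4, 5, 8, 9, 10, 16, 18, 20, 21, 23, 25, 31, 32, 33, 36, 37, 39, 40}.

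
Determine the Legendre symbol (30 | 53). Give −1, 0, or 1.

Pull out 2: since 53 ≡ 5 (mod 8), (2/53) = -1.
Reciprocity: 15 ≡ 3 and 53 ≡ 1 (mod 4), so (15/53) = +(53/15).
Reduce top mod 15: now compute (8/15).
Pull out 2^3: since 15 ≡ 7 (mod 8), (2/15) = +1, so (2/15)^3 = +1.
Reached (1/15) = 1. Collecting the sign flips along the way, the symbol is -1.

-1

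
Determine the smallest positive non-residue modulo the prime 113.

(2/113) = +1, so 2 is a residue.
(3/113) = −1, so 3 is the smallest positive non-residue mod 113.

3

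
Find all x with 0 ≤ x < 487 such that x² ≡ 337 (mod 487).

Since 487 ≡ 3 (mod 4), a square root of 337 is 337^((487+1)/4) = 337^122 mod 487.
Repeated squaring: 337^2≡98, 337^4≡351, 337^8≡477, 337^16≡100, 337^32≡260, 337^64≡394 (mod 487).
337^122 = 337^(64+32+16+8+2) ≡ 270 (mod 487).
Check: 270² = 72900 ≡ 337 (mod 487). The two roots are 217 and 270.

217, 270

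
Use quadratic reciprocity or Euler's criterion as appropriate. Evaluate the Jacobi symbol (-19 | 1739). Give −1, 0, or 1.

-1

First reduce: -19 ≡ 1720 (mod 1739).
Pull out 2^3: since 1739 ≡ 3 (mod 8), (2/1739) = -1, so (2/1739)^3 = -1.
Reciprocity: 215 ≡ 3 and 1739 ≡ 3 (mod 4), so (215/1739) = −(1739/215).
Reduce top mod 215: now compute (19/215).
Reciprocity: 19 ≡ 3 and 215 ≡ 3 (mod 4), so (19/215) = −(215/19).
Reduce top mod 19: now compute (6/19).
Pull out 2: since 19 ≡ 3 (mod 8), (2/19) = -1.
Reciprocity: 3 ≡ 3 and 19 ≡ 3 (mod 4), so (3/19) = −(19/3).
Reduce top mod 3: now compute (1/3).
Reached (1/3) = 1. Collecting the sign flips along the way, the symbol is -1.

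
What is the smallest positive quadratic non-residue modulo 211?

(2/211) = −1, so 2 is the smallest positive non-residue mod 211.

2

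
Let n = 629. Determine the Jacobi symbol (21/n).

Reciprocity: 21 ≡ 1 and 629 ≡ 1 (mod 4), so (21/629) = +(629/21).
Reduce top mod 21: now compute (20/21).
Pull out 2^2: since 21 ≡ 5 (mod 8), (2/21) = -1, so (2/21)^2 = +1.
Reciprocity: 5 ≡ 1 and 21 ≡ 1 (mod 4), so (5/21) = +(21/5).
Reduce top mod 5: now compute (1/5).
Reached (1/5) = 1. Collecting the sign flips along the way, the symbol is +1.

1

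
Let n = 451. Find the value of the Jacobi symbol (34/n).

-1

Pull out 2: since 451 ≡ 3 (mod 8), (2/451) = -1.
Reciprocity: 17 ≡ 1 and 451 ≡ 3 (mod 4), so (17/451) = +(451/17).
Reduce top mod 17: now compute (9/17).
Reciprocity: 9 ≡ 1 and 17 ≡ 1 (mod 4), so (9/17) = +(17/9).
Reduce top mod 9: now compute (8/9).
Pull out 2^3: since 9 ≡ 1 (mod 8), (2/9) = +1, so (2/9)^3 = +1.
Reached (1/9) = 1. Collecting the sign flips along the way, the symbol is -1.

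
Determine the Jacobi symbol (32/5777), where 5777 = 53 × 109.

Pull out 2^5: since 5777 ≡ 1 (mod 8), (2/5777) = +1, so (2/5777)^5 = +1.
Reached (1/5777) = 1. Collecting the sign flips along the way, the symbol is +1.

1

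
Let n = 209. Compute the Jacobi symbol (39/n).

Reciprocity: 39 ≡ 3 and 209 ≡ 1 (mod 4), so (39/209) = +(209/39).
Reduce top mod 39: now compute (14/39).
Pull out 2: since 39 ≡ 7 (mod 8), (2/39) = +1.
Reciprocity: 7 ≡ 3 and 39 ≡ 3 (mod 4), so (7/39) = −(39/7).
Reduce top mod 7: now compute (4/7).
Pull out 2^2: since 7 ≡ 7 (mod 8), (2/7) = +1, so (2/7)^2 = +1.
Reached (1/7) = 1. Collecting the sign flips along the way, the symbol is -1.

-1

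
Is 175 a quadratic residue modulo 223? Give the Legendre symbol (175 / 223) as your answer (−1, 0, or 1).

Reciprocity: 175 ≡ 3 and 223 ≡ 3 (mod 4), so (175/223) = −(223/175).
Reduce top mod 175: now compute (48/175).
Pull out 2^4: since 175 ≡ 7 (mod 8), (2/175) = +1, so (2/175)^4 = +1.
Reciprocity: 3 ≡ 3 and 175 ≡ 3 (mod 4), so (3/175) = −(175/3).
Reduce top mod 3: now compute (1/3).
Reached (1/3) = 1. Collecting the sign flips along the way, the symbol is +1.

1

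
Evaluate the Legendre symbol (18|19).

Pull out 2: since 19 ≡ 3 (mod 8), (2/19) = -1.
Reciprocity: 9 ≡ 1 and 19 ≡ 3 (mod 4), so (9/19) = +(19/9).
Reduce top mod 9: now compute (1/9).
Reached (1/9) = 1. Collecting the sign flips along the way, the symbol is -1.

-1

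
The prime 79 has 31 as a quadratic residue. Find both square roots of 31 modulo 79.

Since 79 ≡ 3 (mod 4), a square root of 31 is 31^((79+1)/4) = 31^20 mod 79.
Repeated squaring: 31^2≡13, 31^4≡11, 31^8≡42, 31^16≡26 (mod 79).
31^20 = 31^(16+4) ≡ 49 (mod 79).
Check: 49² = 2401 ≡ 31 (mod 79). The two roots are 30 and 49.

30, 49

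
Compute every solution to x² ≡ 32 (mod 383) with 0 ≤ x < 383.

Since 383 ≡ 3 (mod 4), a square root of 32 is 32^((383+1)/4) = 32^96 mod 383.
Repeated squaring: 32^2≡258, 32^4≡305, 32^8≡339, 32^16≡21, 32^32≡58, 32^64≡300 (mod 383).
32^96 = 32^(64+32) ≡ 165 (mod 383).
Check: 165² = 27225 ≡ 32 (mod 383). The two roots are 165 and 218.

165, 218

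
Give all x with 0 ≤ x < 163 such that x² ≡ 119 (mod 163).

Since 163 ≡ 3 (mod 4), a square root of 119 is 119^((163+1)/4) = 119^41 mod 163.
Repeated squaring: 119^2≡143, 119^4≡74, 119^8≡97, 119^16≡118, 119^32≡69 (mod 163).
119^41 = 119^(32+8+1) ≡ 49 (mod 163).
Check: 49² = 2401 ≡ 119 (mod 163). The two roots are 49 and 114.

49, 114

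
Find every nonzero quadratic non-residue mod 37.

2,5,6,8,13,14,15,17,18,19,20,22,23,24,29,31,32,35

Square k = 1,…,18 (k and 37−k give the same square):
1²=1, 2²=4, 3²=9, 4²=16, 5²=25, 6²=36, 7²≡12, 8²≡27, 9²≡7, 10²≡26, 11²≡10, 12²≡33, 13²≡21, 14²≡11, 15²≡3, 16²≡34, 17²≡30, 18²≡28 (mod 37).
The residues are {1, 3, 4, 7, 9, 10, 11, 12, 16, 21, 25, 26, 27, 28, 30, 33, 34, 36}; the non-residues are the remaining 18 nonzero classes.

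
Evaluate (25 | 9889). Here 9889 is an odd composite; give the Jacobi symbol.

Reciprocity: 25 ≡ 1 and 9889 ≡ 1 (mod 4), so (25/9889) = +(9889/25).
Reduce top mod 25: now compute (14/25).
Pull out 2: since 25 ≡ 1 (mod 8), (2/25) = +1.
Reciprocity: 7 ≡ 3 and 25 ≡ 1 (mod 4), so (7/25) = +(25/7).
Reduce top mod 7: now compute (4/7).
Pull out 2^2: since 7 ≡ 7 (mod 8), (2/7) = +1, so (2/7)^2 = +1.
Reached (1/7) = 1. Collecting the sign flips along the way, the symbol is +1.

1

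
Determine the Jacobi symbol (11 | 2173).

Reciprocity: 11 ≡ 3 and 2173 ≡ 1 (mod 4), so (11/2173) = +(2173/11).
Reduce top mod 11: now compute (6/11).
Pull out 2: since 11 ≡ 3 (mod 8), (2/11) = -1.
Reciprocity: 3 ≡ 3 and 11 ≡ 3 (mod 4), so (3/11) = −(11/3).
Reduce top mod 3: now compute (2/3).
Pull out 2: since 3 ≡ 3 (mod 8), (2/3) = -1.
Reached (1/3) = 1. Collecting the sign flips along the way, the symbol is -1.

-1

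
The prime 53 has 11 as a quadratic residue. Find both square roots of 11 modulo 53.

53 ≡ 1 (mod 4), so we find a root by search.
Trying successive values, 8² = 64 ≡ 11 (mod 53). The other root is 53 − 8 = 45.

8, 45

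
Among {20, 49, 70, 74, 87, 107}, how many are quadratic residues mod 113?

2

(20/113) = -1 → non-residue.
(49/113) = +1 → QR.
(70/113) = -1 → non-residue.
(74/113) = -1 → non-residue.
(87/113) = +1 → QR.
(107/113) = -1 → non-residue.
Total quadratic residues among the 6: 2.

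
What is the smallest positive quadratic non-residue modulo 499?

(2/499) = −1, so 2 is the smallest positive non-residue mod 499.

2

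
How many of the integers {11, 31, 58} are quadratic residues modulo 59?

0

(11/59) = -1 → non-residue.
(31/59) = -1 → non-residue.
(58/59) = -1 → non-residue.
Total quadratic residues among the 3: 0.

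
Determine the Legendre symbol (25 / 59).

Reciprocity: 25 ≡ 1 and 59 ≡ 3 (mod 4), so (25/59) = +(59/25).
Reduce top mod 25: now compute (9/25).
Reciprocity: 9 ≡ 1 and 25 ≡ 1 (mod 4), so (9/25) = +(25/9).
Reduce top mod 9: now compute (7/9).
Reciprocity: 7 ≡ 3 and 9 ≡ 1 (mod 4), so (7/9) = +(9/7).
Reduce top mod 7: now compute (2/7).
Pull out 2: since 7 ≡ 7 (mod 8), (2/7) = +1.
Reached (1/7) = 1. Collecting the sign flips along the way, the symbol is +1.

1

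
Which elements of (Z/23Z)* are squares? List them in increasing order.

Square k = 1,…,11 (k and 23−k give the same square):
1²=1, 2²=4, 3²=9, 4²=16, 5²≡2, 6²≡13, 7²≡3, 8²≡18, 9²≡12, 10²≡8, 11²≡6 (mod 23).
So the quadratic residues mod 23 are {1, 2, 3, 4, 6, 8, 9, 12, 13, 16, 18}.

1,2,3,4,6,8,9,12,13,16,18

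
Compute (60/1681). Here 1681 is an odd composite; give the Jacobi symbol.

1

Pull out 2^2: since 1681 ≡ 1 (mod 8), (2/1681) = +1, so (2/1681)^2 = +1.
Reciprocity: 15 ≡ 3 and 1681 ≡ 1 (mod 4), so (15/1681) = +(1681/15).
Reduce top mod 15: now compute (1/15).
Reached (1/15) = 1. Collecting the sign flips along the way, the symbol is +1.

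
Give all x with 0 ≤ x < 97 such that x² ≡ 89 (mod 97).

34, 63

97 ≡ 1 (mod 4), so we find a root by search.
Trying successive values, 34² = 1156 ≡ 89 (mod 97). The other root is 97 − 34 = 63.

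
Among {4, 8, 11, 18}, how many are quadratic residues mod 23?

(4/23) = +1 → QR.
(8/23) = +1 → QR.
(11/23) = -1 → non-residue.
(18/23) = +1 → QR.
Total quadratic residues among the 4: 3.

3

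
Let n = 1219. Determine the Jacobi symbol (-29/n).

-1

First reduce: -29 ≡ 1190 (mod 1219).
Pull out 2: since 1219 ≡ 3 (mod 8), (2/1219) = -1.
Reciprocity: 595 ≡ 3 and 1219 ≡ 3 (mod 4), so (595/1219) = −(1219/595).
Reduce top mod 595: now compute (29/595).
Reciprocity: 29 ≡ 1 and 595 ≡ 3 (mod 4), so (29/595) = +(595/29).
Reduce top mod 29: now compute (15/29).
Reciprocity: 15 ≡ 3 and 29 ≡ 1 (mod 4), so (15/29) = +(29/15).
Reduce top mod 15: now compute (14/15).
Pull out 2: since 15 ≡ 7 (mod 8), (2/15) = +1.
Reciprocity: 7 ≡ 3 and 15 ≡ 3 (mod 4), so (7/15) = −(15/7).
Reduce top mod 7: now compute (1/7).
Reached (1/7) = 1. Collecting the sign flips along the way, the symbol is -1.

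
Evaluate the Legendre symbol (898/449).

First reduce: 898 ≡ 0 (mod 449).
Top reduces to 0: gcd > 1, so the symbol is 0.

0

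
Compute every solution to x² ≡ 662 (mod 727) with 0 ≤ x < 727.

46, 681

Since 727 ≡ 3 (mod 4), a square root of 662 is 662^((727+1)/4) = 662^182 mod 727.
Repeated squaring: 662^2≡590, 662^4≡594, 662^8≡241, 662^16≡648, 662^32≡425, 662^64≡329, 662^128≡645 (mod 727).
662^182 = 662^(128+32+16+4+2) ≡ 46 (mod 727).
Check: 46² = 2116 ≡ 662 (mod 727). The two roots are 46 and 681.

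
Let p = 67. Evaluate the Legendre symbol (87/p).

First reduce: 87 ≡ 20 (mod 67).
Pull out 2^2: since 67 ≡ 3 (mod 8), (2/67) = -1, so (2/67)^2 = +1.
Reciprocity: 5 ≡ 1 and 67 ≡ 3 (mod 4), so (5/67) = +(67/5).
Reduce top mod 5: now compute (2/5).
Pull out 2: since 5 ≡ 5 (mod 8), (2/5) = -1.
Reached (1/5) = 1. Collecting the sign flips along the way, the symbol is -1.

-1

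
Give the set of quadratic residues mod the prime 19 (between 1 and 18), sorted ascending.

1,4,5,6,7,9,11,16,17

Square k = 1,…,9 (k and 19−k give the same square):
1²=1, 2²=4, 3²=9, 4²=16, 5²≡6, 6²≡17, 7²≡11, 8²≡7, 9²≡5 (mod 19).
So the quadratic residues mod 19 are {1, 4, 5, 6, 7, 9, 11, 16, 17}.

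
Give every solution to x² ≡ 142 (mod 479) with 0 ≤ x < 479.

101, 378

Since 479 ≡ 3 (mod 4), a square root of 142 is 142^((479+1)/4) = 142^120 mod 479.
Repeated squaring: 142^2≡46, 142^4≡200, 142^8≡243, 142^16≡132, 142^32≡180, 142^64≡307 (mod 479).
142^120 = 142^(64+32+16+8) ≡ 378 (mod 479).
Check: 378² = 142884 ≡ 142 (mod 479). The two roots are 101 and 378.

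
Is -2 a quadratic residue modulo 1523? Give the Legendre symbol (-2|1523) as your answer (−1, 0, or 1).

First reduce: -2 ≡ 1521 (mod 1523).
Reciprocity: 1521 ≡ 1 and 1523 ≡ 3 (mod 4), so (1521/1523) = +(1523/1521).
Reduce top mod 1521: now compute (2/1521).
Pull out 2: since 1521 ≡ 1 (mod 8), (2/1521) = +1.
Reached (1/1521) = 1. Collecting the sign flips along the way, the symbol is +1.

1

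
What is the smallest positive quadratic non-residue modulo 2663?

5

(2/2663) = +1, so 2 is a residue.
(3/2663) = +1, so 3 is a residue.
(4/2663) = +1, so 4 is a residue.
(5/2663) = −1, so 5 is the smallest positive non-residue mod 2663.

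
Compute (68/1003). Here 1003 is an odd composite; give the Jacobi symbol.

0

Pull out 2^2: since 1003 ≡ 3 (mod 8), (2/1003) = -1, so (2/1003)^2 = +1.
Reciprocity: 17 ≡ 1 and 1003 ≡ 3 (mod 4), so (17/1003) = +(1003/17).
Reduce top mod 17: now compute (0/17).
Top reduces to 0: gcd > 1, so the symbol is 0.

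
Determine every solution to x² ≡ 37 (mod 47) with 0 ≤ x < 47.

15, 32

Since 47 ≡ 3 (mod 4), a square root of 37 is 37^((47+1)/4) = 37^12 mod 47.
Repeated squaring: 37^2≡6, 37^4≡36, 37^8≡27 (mod 47).
37^12 = 37^(8+4) ≡ 32 (mod 47).
Check: 32² = 1024 ≡ 37 (mod 47). The two roots are 15 and 32.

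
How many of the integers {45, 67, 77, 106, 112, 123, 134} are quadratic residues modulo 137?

3

(45/137) = -1 → non-residue.
(67/137) = -1 → non-residue.
(77/137) = +1 → QR.
(106/137) = -1 → non-residue.
(112/137) = +1 → QR.
(123/137) = +1 → QR.
(134/137) = -1 → non-residue.
Total quadratic residues among the 7: 3.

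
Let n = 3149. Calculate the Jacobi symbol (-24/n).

First reduce: -24 ≡ 3125 (mod 3149).
Reciprocity: 3125 ≡ 1 and 3149 ≡ 1 (mod 4), so (3125/3149) = +(3149/3125).
Reduce top mod 3125: now compute (24/3125).
Pull out 2^3: since 3125 ≡ 5 (mod 8), (2/3125) = -1, so (2/3125)^3 = -1.
Reciprocity: 3 ≡ 3 and 3125 ≡ 1 (mod 4), so (3/3125) = +(3125/3).
Reduce top mod 3: now compute (2/3).
Pull out 2: since 3 ≡ 3 (mod 8), (2/3) = -1.
Reached (1/3) = 1. Collecting the sign flips along the way, the symbol is +1.

1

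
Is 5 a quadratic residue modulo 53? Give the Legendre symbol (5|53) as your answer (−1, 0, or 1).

-1

Euler's criterion: (5/53) ≡ 5^26 (mod 53).
5^2 ≡ 25 (mod 53)
5^4 ≡ 42 (mod 53)
5^8 ≡ 15 (mod 53)
5^16 ≡ 13 (mod 53)
5^26 = 5^(16+8+2) ≡ 52 (mod 53).
Result is 52 ≡ −1, so (5/53) = −1.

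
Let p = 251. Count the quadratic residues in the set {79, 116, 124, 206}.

2

(79/251) = +1 → QR.
(116/251) = -1 → non-residue.
(124/251) = +1 → QR.
(206/251) = -1 → non-residue.
Total quadratic residues among the 4: 2.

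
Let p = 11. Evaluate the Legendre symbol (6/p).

-1

Euler's criterion: (6/11) ≡ 6^5 (mod 11).
6^2 ≡ 3 (mod 11)
6^4 ≡ 9 (mod 11)
6^5 = 6^(4+1) ≡ 10 (mod 11).
Result is 10 ≡ −1, so (6/11) = −1.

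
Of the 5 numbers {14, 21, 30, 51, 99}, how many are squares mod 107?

3

(14/107) = +1 → QR.
(21/107) = -1 → non-residue.
(30/107) = +1 → QR.
(51/107) = -1 → non-residue.
(99/107) = +1 → QR.
Total quadratic residues among the 5: 3.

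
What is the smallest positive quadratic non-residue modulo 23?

5

(2/23) = +1, so 2 is a residue.
(3/23) = +1, so 3 is a residue.
(4/23) = +1, so 4 is a residue.
(5/23) = −1, so 5 is the smallest positive non-residue mod 23.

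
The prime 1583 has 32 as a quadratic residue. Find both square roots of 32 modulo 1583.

655, 928

Since 1583 ≡ 3 (mod 4), a square root of 32 is 32^((1583+1)/4) = 32^396 mod 1583.
Repeated squaring: 32^2≡1024, 32^4≡630, 32^8≡1150, 32^16≡695, 32^32≡210, 32^64≡1359, 32^128≡1103, 32^256≡865 (mod 1583).
32^396 = 32^(256+128+8+4) ≡ 655 (mod 1583).
Check: 655² = 429025 ≡ 32 (mod 1583). The two roots are 655 and 928.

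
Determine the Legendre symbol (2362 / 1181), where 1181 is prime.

First reduce: 2362 ≡ 0 (mod 1181).
Top reduces to 0: gcd > 1, so the symbol is 0.

0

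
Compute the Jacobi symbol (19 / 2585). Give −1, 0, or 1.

Reciprocity: 19 ≡ 3 and 2585 ≡ 1 (mod 4), so (19/2585) = +(2585/19).
Reduce top mod 19: now compute (1/19).
Reached (1/19) = 1. Collecting the sign flips along the way, the symbol is +1.

1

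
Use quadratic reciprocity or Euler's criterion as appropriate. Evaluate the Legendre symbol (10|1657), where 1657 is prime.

Pull out 2: since 1657 ≡ 1 (mod 8), (2/1657) = +1.
Reciprocity: 5 ≡ 1 and 1657 ≡ 1 (mod 4), so (5/1657) = +(1657/5).
Reduce top mod 5: now compute (2/5).
Pull out 2: since 5 ≡ 5 (mod 8), (2/5) = -1.
Reached (1/5) = 1. Collecting the sign flips along the way, the symbol is -1.

-1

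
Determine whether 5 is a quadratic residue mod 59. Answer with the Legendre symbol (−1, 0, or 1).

Reciprocity: 5 ≡ 1 and 59 ≡ 3 (mod 4), so (5/59) = +(59/5).
Reduce top mod 5: now compute (4/5).
Pull out 2^2: since 5 ≡ 5 (mod 8), (2/5) = -1, so (2/5)^2 = +1.
Reached (1/5) = 1. Collecting the sign flips along the way, the symbol is +1.

1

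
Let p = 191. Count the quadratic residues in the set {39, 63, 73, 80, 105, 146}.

(39/191) = +1 → QR.
(63/191) = -1 → non-residue.
(73/191) = -1 → non-residue.
(80/191) = +1 → QR.
(105/191) = -1 → non-residue.
(146/191) = -1 → non-residue.
Total quadratic residues among the 6: 2.

2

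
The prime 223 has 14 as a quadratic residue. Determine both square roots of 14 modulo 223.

56, 167

Since 223 ≡ 3 (mod 4), a square root of 14 is 14^((223+1)/4) = 14^56 mod 223.
Repeated squaring: 14^2≡196, 14^4≡60, 14^8≡32, 14^16≡132, 14^32≡30 (mod 223).
14^56 = 14^(32+16+8) ≡ 56 (mod 223).
Check: 56² = 3136 ≡ 14 (mod 223). The two roots are 56 and 167.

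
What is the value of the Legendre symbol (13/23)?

1

Euler's criterion: (13/23) ≡ 13^11 (mod 23).
13^2 ≡ 8 (mod 23)
13^4 ≡ 18 (mod 23)
13^8 ≡ 2 (mod 23)
13^11 = 13^(8+2+1) ≡ 1 (mod 23).
Result is 1, so (13/23) = 1.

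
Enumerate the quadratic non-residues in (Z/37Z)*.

Square k = 1,…,18 (k and 37−k give the same square):
1²=1, 2²=4, 3²=9, 4²=16, 5²=25, 6²=36, 7²≡12, 8²≡27, 9²≡7, 10²≡26, 11²≡10, 12²≡33, 13²≡21, 14²≡11, 15²≡3, 16²≡34, 17²≡30, 18²≡28 (mod 37).
The residues are {1, 3, 4, 7, 9, 10, 11, 12, 16, 21, 25, 26, 27, 28, 30, 33, 34, 36}; the non-residues are the remaining 18 nonzero classes.

2 5 6 8 13 14 15 17 18 19 20 22 23 24 29 31 32 35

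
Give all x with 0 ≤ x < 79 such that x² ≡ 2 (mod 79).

9, 70

Since 79 ≡ 3 (mod 4), a square root of 2 is 2^((79+1)/4) = 2^20 mod 79.
Repeated squaring: 2^2≡4, 2^4≡16, 2^8≡19, 2^16≡45 (mod 79).
2^20 = 2^(16+4) ≡ 9 (mod 79).
Check: 9² = 81 ≡ 2 (mod 79). The two roots are 9 and 70.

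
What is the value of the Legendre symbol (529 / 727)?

1

Reciprocity: 529 ≡ 1 and 727 ≡ 3 (mod 4), so (529/727) = +(727/529).
Reduce top mod 529: now compute (198/529).
Pull out 2: since 529 ≡ 1 (mod 8), (2/529) = +1.
Reciprocity: 99 ≡ 3 and 529 ≡ 1 (mod 4), so (99/529) = +(529/99).
Reduce top mod 99: now compute (34/99).
Pull out 2: since 99 ≡ 3 (mod 8), (2/99) = -1.
Reciprocity: 17 ≡ 1 and 99 ≡ 3 (mod 4), so (17/99) = +(99/17).
Reduce top mod 17: now compute (14/17).
Pull out 2: since 17 ≡ 1 (mod 8), (2/17) = +1.
Reciprocity: 7 ≡ 3 and 17 ≡ 1 (mod 4), so (7/17) = +(17/7).
Reduce top mod 7: now compute (3/7).
Reciprocity: 3 ≡ 3 and 7 ≡ 3 (mod 4), so (3/7) = −(7/3).
Reduce top mod 3: now compute (1/3).
Reached (1/3) = 1. Collecting the sign flips along the way, the symbol is +1.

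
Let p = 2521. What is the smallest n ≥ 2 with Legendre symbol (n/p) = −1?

11

(2/2521) = +1, so 2 is a residue.
(3/2521) = +1, so 3 is a residue.
(4/2521) = +1, so 4 is a residue.
(5/2521) = +1, so 5 is a residue.
(6/2521) = +1, so 6 is a residue.
(7/2521) = +1, so 7 is a residue.
(8/2521) = +1, so 8 is a residue.
(9/2521) = +1, so 9 is a residue.
(10/2521) = +1, so 10 is a residue.
(11/2521) = −1, so 11 is the smallest positive non-residue mod 2521.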